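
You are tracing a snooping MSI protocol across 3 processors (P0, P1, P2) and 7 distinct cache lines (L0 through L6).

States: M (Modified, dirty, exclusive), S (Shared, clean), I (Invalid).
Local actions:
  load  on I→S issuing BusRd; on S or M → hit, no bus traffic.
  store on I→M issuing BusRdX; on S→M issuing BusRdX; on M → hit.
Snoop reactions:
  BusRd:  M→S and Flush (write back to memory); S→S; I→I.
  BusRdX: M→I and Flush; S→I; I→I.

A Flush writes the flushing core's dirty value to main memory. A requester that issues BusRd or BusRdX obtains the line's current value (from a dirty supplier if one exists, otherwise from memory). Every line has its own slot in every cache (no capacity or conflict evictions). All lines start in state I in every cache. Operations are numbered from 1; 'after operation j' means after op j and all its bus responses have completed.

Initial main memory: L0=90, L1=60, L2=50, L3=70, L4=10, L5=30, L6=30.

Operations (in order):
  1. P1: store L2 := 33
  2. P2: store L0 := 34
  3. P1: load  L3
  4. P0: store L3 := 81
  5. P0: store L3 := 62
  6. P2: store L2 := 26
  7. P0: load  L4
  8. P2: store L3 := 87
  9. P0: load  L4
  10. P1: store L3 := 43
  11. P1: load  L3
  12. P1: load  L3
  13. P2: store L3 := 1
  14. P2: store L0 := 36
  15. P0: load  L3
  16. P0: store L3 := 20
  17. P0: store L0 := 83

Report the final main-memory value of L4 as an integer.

  op1 P1: store L2 := 33 → I/M/I on L2; bus BusRdX; mem=50
  op2 P2: store L0 := 34 → I/I/M on L0; bus BusRdX; mem=90
  op3 P1: load  L3 → I/S/I on L3; bus BusRd; mem=70
  op4 P0: store L3 := 81 → M/I/I on L3; bus BusRdX; mem=70
  op5 P0: store L3 := 62 → M/I/I on L3; bus (none); mem=70
  op6 P2: store L2 := 26 → I/I/M on L2; bus BusRdX Flush; mem=33
  op7 P0: load  L4 → S/I/I on L4; bus BusRd; mem=10
  op8 P2: store L3 := 87 → I/I/M on L3; bus BusRdX Flush; mem=62
  op9 P0: load  L4 → S/I/I on L4; bus (none); mem=10
  op10 P1: store L3 := 43 → I/M/I on L3; bus BusRdX Flush; mem=87
  op11 P1: load  L3 → I/M/I on L3; bus (none); mem=87
  op12 P1: load  L3 → I/M/I on L3; bus (none); mem=87
  op13 P2: store L3 := 1 → I/I/M on L3; bus BusRdX Flush; mem=43
  op14 P2: store L0 := 36 → I/I/M on L0; bus (none); mem=90
  op15 P0: load  L3 → S/I/S on L3; bus BusRd Flush; mem=1
  op16 P0: store L3 := 20 → M/I/I on L3; bus BusRdX; mem=1
  op17 P0: store L0 := 83 → M/I/I on L0; bus BusRdX Flush; mem=36

memory[L4] = 10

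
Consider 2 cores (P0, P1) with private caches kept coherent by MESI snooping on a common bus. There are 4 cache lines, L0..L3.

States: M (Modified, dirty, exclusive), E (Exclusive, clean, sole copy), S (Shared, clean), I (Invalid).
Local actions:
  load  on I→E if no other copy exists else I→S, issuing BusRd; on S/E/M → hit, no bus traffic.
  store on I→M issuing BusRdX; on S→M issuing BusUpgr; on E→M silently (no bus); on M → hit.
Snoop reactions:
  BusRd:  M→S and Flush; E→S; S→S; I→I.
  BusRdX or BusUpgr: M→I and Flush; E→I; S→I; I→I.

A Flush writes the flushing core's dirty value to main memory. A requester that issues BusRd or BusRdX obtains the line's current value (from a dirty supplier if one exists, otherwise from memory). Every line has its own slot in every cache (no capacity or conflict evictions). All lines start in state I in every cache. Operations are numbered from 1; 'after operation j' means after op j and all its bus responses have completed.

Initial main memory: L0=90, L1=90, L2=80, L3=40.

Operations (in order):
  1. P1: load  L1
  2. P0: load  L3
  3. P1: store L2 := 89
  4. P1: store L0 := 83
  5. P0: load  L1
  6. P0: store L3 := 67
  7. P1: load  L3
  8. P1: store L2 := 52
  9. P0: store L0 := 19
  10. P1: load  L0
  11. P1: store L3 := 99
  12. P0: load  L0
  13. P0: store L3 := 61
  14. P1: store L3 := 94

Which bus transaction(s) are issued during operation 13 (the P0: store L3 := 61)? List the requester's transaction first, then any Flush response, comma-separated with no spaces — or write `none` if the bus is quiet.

bus = BusRdX,Flush

  op1 P1: load  L1 → I/E on L1; bus BusRd; mem=90
  op2 P0: load  L3 → E/I on L3; bus BusRd; mem=40
  op3 P1: store L2 := 89 → I/M on L2; bus BusRdX; mem=80
  op4 P1: store L0 := 83 → I/M on L0; bus BusRdX; mem=90
  op5 P0: load  L1 → S/S on L1; bus BusRd; mem=90
  op6 P0: store L3 := 67 → M/I on L3; bus (none); mem=40
  op7 P1: load  L3 → S/S on L3; bus BusRd Flush; mem=67
  op8 P1: store L2 := 52 → I/M on L2; bus (none); mem=80
  op9 P0: store L0 := 19 → M/I on L0; bus BusRdX Flush; mem=83
  op10 P1: load  L0 → S/S on L0; bus BusRd Flush; mem=19
  op11 P1: store L3 := 99 → I/M on L3; bus BusUpgr; mem=67
  op12 P0: load  L0 → S/S on L0; bus (none); mem=19
  op13 P0: store L3 := 61 → M/I on L3; bus BusRdX Flush; mem=99
  op14 P1: store L3 := 94 → I/M on L3; bus BusRdX Flush; mem=61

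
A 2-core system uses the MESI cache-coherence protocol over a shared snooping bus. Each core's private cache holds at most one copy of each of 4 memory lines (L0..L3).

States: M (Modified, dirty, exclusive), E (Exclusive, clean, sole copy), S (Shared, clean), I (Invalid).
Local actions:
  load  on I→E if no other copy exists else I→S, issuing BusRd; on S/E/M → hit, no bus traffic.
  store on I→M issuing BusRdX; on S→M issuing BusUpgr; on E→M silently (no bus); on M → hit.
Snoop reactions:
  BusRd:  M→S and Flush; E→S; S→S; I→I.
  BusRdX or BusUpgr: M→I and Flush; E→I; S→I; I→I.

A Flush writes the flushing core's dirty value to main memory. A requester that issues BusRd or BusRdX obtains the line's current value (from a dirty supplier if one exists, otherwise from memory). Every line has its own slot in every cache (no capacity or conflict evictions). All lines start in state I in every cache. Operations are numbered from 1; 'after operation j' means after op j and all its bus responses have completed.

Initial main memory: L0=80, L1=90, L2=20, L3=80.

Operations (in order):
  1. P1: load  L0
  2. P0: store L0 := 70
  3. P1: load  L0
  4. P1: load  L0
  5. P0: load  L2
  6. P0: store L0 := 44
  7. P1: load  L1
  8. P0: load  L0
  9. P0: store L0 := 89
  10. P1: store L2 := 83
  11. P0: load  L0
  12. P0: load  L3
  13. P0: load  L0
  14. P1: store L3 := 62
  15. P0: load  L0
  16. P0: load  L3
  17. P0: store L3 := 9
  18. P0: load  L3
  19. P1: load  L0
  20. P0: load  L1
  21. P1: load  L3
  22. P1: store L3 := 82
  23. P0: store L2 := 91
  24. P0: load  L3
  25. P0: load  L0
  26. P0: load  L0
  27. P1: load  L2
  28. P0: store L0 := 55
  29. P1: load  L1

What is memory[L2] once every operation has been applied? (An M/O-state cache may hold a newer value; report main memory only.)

  op1 P1: load  L0 → I/E on L0; bus BusRd; mem=80
  op2 P0: store L0 := 70 → M/I on L0; bus BusRdX; mem=80
  op3 P1: load  L0 → S/S on L0; bus BusRd Flush; mem=70
  op4 P1: load  L0 → S/S on L0; bus (none); mem=70
  op5 P0: load  L2 → E/I on L2; bus BusRd; mem=20
  op6 P0: store L0 := 44 → M/I on L0; bus BusUpgr; mem=70
  op7 P1: load  L1 → I/E on L1; bus BusRd; mem=90
  op8 P0: load  L0 → M/I on L0; bus (none); mem=70
  op9 P0: store L0 := 89 → M/I on L0; bus (none); mem=70
  op10 P1: store L2 := 83 → I/M on L2; bus BusRdX; mem=20
  op11 P0: load  L0 → M/I on L0; bus (none); mem=70
  op12 P0: load  L3 → E/I on L3; bus BusRd; mem=80
  op13 P0: load  L0 → M/I on L0; bus (none); mem=70
  op14 P1: store L3 := 62 → I/M on L3; bus BusRdX; mem=80
  op15 P0: load  L0 → M/I on L0; bus (none); mem=70
  op16 P0: load  L3 → S/S on L3; bus BusRd Flush; mem=62
  op17 P0: store L3 := 9 → M/I on L3; bus BusUpgr; mem=62
  op18 P0: load  L3 → M/I on L3; bus (none); mem=62
  op19 P1: load  L0 → S/S on L0; bus BusRd Flush; mem=89
  op20 P0: load  L1 → S/S on L1; bus BusRd; mem=90
  op21 P1: load  L3 → S/S on L3; bus BusRd Flush; mem=9
  op22 P1: store L3 := 82 → I/M on L3; bus BusUpgr; mem=9
  op23 P0: store L2 := 91 → M/I on L2; bus BusRdX Flush; mem=83
  op24 P0: load  L3 → S/S on L3; bus BusRd Flush; mem=82
  op25 P0: load  L0 → S/S on L0; bus (none); mem=89
  op26 P0: load  L0 → S/S on L0; bus (none); mem=89
  op27 P1: load  L2 → S/S on L2; bus BusRd Flush; mem=91
  op28 P0: store L0 := 55 → M/I on L0; bus BusUpgr; mem=89
  op29 P1: load  L1 → S/S on L1; bus (none); mem=90

memory[L2] = 91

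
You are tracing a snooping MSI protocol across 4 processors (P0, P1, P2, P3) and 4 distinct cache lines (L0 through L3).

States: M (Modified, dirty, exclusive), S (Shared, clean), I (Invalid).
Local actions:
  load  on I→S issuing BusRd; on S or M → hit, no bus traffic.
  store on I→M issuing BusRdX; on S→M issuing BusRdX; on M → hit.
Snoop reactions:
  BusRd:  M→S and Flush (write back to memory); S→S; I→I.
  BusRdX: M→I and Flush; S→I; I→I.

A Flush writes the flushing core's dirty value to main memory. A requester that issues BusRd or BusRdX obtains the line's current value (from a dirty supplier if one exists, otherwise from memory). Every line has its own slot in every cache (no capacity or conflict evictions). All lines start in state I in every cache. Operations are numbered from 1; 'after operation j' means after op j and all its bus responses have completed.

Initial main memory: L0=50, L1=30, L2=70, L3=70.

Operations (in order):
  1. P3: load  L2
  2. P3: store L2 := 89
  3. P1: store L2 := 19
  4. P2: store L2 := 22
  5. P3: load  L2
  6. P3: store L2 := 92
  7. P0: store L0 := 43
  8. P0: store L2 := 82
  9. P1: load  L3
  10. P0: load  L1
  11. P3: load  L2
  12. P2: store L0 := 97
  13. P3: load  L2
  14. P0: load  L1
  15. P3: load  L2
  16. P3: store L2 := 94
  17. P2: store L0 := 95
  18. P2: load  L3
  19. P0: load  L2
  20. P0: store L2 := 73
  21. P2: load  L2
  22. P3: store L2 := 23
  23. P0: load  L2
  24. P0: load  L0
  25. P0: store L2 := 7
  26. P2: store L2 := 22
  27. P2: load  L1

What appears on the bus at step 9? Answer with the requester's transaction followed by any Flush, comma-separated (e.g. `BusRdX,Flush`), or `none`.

[1] P3: load  L2 | P0:I, P1:I, P2:I, P3:S(70) | bus: BusRd
[2] P3: store L2 := 89 | P0:I, P1:I, P2:I, P3:M(89) | bus: BusRdX
[3] P1: store L2 := 19 | P0:I, P1:M(19), P2:I, P3:I | bus: BusRdX,Flush
[4] P2: store L2 := 22 | P0:I, P1:I, P2:M(22), P3:I | bus: BusRdX,Flush
[5] P3: load  L2 | P0:I, P1:I, P2:S(22), P3:S(22) | bus: BusRd,Flush
[6] P3: store L2 := 92 | P0:I, P1:I, P2:I, P3:M(92) | bus: BusRdX
[7] P0: store L0 := 43 | P0:M(43), P1:I, P2:I, P3:I | bus: BusRdX
[8] P0: store L2 := 82 | P0:M(82), P1:I, P2:I, P3:I | bus: BusRdX,Flush
[9] P1: load  L3 | P0:I, P1:S(70), P2:I, P3:I | bus: BusRd
[10] P0: load  L1 | P0:S(30), P1:I, P2:I, P3:I | bus: BusRd
[11] P3: load  L2 | P0:S(82), P1:I, P2:I, P3:S(82) | bus: BusRd,Flush
[12] P2: store L0 := 97 | P0:I, P1:I, P2:M(97), P3:I | bus: BusRdX,Flush
[13] P3: load  L2 | P0:S(82), P1:I, P2:I, P3:S(82) | bus: none
[14] P0: load  L1 | P0:S(30), P1:I, P2:I, P3:I | bus: none
[15] P3: load  L2 | P0:S(82), P1:I, P2:I, P3:S(82) | bus: none
[16] P3: store L2 := 94 | P0:I, P1:I, P2:I, P3:M(94) | bus: BusRdX
[17] P2: store L0 := 95 | P0:I, P1:I, P2:M(95), P3:I | bus: none
[18] P2: load  L3 | P0:I, P1:S(70), P2:S(70), P3:I | bus: BusRd
[19] P0: load  L2 | P0:S(94), P1:I, P2:I, P3:S(94) | bus: BusRd,Flush
[20] P0: store L2 := 73 | P0:M(73), P1:I, P2:I, P3:I | bus: BusRdX
[21] P2: load  L2 | P0:S(73), P1:I, P2:S(73), P3:I | bus: BusRd,Flush
[22] P3: store L2 := 23 | P0:I, P1:I, P2:I, P3:M(23) | bus: BusRdX
[23] P0: load  L2 | P0:S(23), P1:I, P2:I, P3:S(23) | bus: BusRd,Flush
[24] P0: load  L0 | P0:S(95), P1:I, P2:S(95), P3:I | bus: BusRd,Flush
[25] P0: store L2 := 7 | P0:M(7), P1:I, P2:I, P3:I | bus: BusRdX
[26] P2: store L2 := 22 | P0:I, P1:I, P2:M(22), P3:I | bus: BusRdX,Flush
[27] P2: load  L1 | P0:S(30), P1:I, P2:S(30), P3:I | bus: BusRd

bus = BusRd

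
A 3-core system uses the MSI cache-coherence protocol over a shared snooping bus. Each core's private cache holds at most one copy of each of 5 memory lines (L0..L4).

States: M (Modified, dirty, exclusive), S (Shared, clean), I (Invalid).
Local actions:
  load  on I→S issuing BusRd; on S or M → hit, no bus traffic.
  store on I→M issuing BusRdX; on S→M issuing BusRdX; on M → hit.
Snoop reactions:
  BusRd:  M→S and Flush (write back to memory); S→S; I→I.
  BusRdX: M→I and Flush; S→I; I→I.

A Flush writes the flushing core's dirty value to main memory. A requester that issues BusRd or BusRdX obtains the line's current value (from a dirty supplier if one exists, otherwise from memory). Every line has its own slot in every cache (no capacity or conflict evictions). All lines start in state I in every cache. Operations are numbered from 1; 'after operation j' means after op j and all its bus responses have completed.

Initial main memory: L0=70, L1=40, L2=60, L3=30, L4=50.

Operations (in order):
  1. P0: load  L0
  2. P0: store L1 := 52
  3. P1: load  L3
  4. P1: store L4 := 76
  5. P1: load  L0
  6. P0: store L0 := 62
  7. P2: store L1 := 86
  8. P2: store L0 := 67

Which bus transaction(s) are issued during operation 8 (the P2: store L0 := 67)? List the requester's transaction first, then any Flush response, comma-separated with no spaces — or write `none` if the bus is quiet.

[1] P0: load  L0 | P0:S(70), P1:I, P2:I | bus: BusRd
[2] P0: store L1 := 52 | P0:M(52), P1:I, P2:I | bus: BusRdX
[3] P1: load  L3 | P0:I, P1:S(30), P2:I | bus: BusRd
[4] P1: store L4 := 76 | P0:I, P1:M(76), P2:I | bus: BusRdX
[5] P1: load  L0 | P0:S(70), P1:S(70), P2:I | bus: BusRd
[6] P0: store L0 := 62 | P0:M(62), P1:I, P2:I | bus: BusRdX
[7] P2: store L1 := 86 | P0:I, P1:I, P2:M(86) | bus: BusRdX,Flush
[8] P2: store L0 := 67 | P0:I, P1:I, P2:M(67) | bus: BusRdX,Flush

bus = BusRdX,Flush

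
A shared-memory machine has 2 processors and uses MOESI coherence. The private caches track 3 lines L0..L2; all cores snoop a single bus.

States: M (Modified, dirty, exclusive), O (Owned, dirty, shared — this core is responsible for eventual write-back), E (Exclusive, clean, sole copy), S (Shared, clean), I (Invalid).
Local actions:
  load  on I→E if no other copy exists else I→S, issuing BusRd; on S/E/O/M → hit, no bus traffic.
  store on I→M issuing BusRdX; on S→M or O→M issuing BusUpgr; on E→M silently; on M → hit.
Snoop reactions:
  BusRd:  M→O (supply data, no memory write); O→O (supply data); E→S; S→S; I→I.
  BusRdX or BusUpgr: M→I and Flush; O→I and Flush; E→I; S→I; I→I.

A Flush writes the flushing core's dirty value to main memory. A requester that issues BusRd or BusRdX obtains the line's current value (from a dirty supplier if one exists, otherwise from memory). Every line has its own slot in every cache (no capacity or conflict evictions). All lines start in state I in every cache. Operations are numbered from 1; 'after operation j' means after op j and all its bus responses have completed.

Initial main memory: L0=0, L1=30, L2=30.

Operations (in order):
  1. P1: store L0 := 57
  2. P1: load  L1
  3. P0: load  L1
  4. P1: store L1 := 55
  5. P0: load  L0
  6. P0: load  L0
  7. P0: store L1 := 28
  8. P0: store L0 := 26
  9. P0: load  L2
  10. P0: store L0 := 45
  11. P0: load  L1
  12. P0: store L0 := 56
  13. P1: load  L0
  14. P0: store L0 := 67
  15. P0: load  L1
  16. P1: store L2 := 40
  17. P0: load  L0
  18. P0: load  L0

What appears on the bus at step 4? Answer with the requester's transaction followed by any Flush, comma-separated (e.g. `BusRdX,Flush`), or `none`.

step 1: P1: store L0 := 57  ⟶  IM  (L0)  txn=BusRdX  M[L0]=0
step 2: P1: load  L1  ⟶  IE  (L1)  txn=BusRd  M[L1]=30
step 3: P0: load  L1  ⟶  SS  (L1)  txn=BusRd  M[L1]=30
step 4: P1: store L1 := 55  ⟶  IM  (L1)  txn=BusUpgr  M[L1]=30
step 5: P0: load  L0  ⟶  SO  (L0)  txn=BusRd  M[L0]=0
step 6: P0: load  L0  ⟶  SO  (L0)  txn=∅  M[L0]=0
step 7: P0: store L1 := 28  ⟶  MI  (L1)  txn=BusRdX+Flush  M[L1]=55
step 8: P0: store L0 := 26  ⟶  MI  (L0)  txn=BusUpgr+Flush  M[L0]=57
step 9: P0: load  L2  ⟶  EI  (L2)  txn=BusRd  M[L2]=30
step 10: P0: store L0 := 45  ⟶  MI  (L0)  txn=∅  M[L0]=57
step 11: P0: load  L1  ⟶  MI  (L1)  txn=∅  M[L1]=55
step 12: P0: store L0 := 56  ⟶  MI  (L0)  txn=∅  M[L0]=57
step 13: P1: load  L0  ⟶  OS  (L0)  txn=BusRd  M[L0]=57
step 14: P0: store L0 := 67  ⟶  MI  (L0)  txn=BusUpgr  M[L0]=57
step 15: P0: load  L1  ⟶  MI  (L1)  txn=∅  M[L1]=55
step 16: P1: store L2 := 40  ⟶  IM  (L2)  txn=BusRdX  M[L2]=30
step 17: P0: load  L0  ⟶  MI  (L0)  txn=∅  M[L0]=57
step 18: P0: load  L0  ⟶  MI  (L0)  txn=∅  M[L0]=57

bus = BusUpgr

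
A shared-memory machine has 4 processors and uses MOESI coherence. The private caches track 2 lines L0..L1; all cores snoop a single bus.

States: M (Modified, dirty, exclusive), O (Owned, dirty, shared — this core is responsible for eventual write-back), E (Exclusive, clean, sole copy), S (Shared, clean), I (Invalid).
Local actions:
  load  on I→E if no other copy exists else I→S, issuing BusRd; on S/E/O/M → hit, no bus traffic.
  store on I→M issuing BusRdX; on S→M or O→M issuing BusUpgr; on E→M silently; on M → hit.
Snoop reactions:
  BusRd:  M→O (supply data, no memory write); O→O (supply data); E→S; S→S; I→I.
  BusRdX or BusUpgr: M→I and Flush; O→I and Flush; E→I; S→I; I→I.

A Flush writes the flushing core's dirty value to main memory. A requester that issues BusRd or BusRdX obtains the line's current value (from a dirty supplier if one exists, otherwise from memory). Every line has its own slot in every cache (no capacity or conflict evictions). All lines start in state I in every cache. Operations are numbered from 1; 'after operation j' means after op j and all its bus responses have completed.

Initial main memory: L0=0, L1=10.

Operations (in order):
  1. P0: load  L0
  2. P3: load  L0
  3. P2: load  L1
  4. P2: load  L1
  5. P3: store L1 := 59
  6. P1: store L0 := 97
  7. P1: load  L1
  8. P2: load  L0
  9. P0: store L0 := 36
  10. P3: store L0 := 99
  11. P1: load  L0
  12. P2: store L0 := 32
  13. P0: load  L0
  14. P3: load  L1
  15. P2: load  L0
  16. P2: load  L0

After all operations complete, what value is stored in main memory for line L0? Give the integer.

  op1 P0: load  L0 → E/I/I/I on L0; bus BusRd; mem=0
  op2 P3: load  L0 → S/I/I/S on L0; bus BusRd; mem=0
  op3 P2: load  L1 → I/I/E/I on L1; bus BusRd; mem=10
  op4 P2: load  L1 → I/I/E/I on L1; bus (none); mem=10
  op5 P3: store L1 := 59 → I/I/I/M on L1; bus BusRdX; mem=10
  op6 P1: store L0 := 97 → I/M/I/I on L0; bus BusRdX; mem=0
  op7 P1: load  L1 → I/S/I/O on L1; bus BusRd; mem=10
  op8 P2: load  L0 → I/O/S/I on L0; bus BusRd; mem=0
  op9 P0: store L0 := 36 → M/I/I/I on L0; bus BusRdX Flush; mem=97
  op10 P3: store L0 := 99 → I/I/I/M on L0; bus BusRdX Flush; mem=36
  op11 P1: load  L0 → I/S/I/O on L0; bus BusRd; mem=36
  op12 P2: store L0 := 32 → I/I/M/I on L0; bus BusRdX Flush; mem=99
  op13 P0: load  L0 → S/I/O/I on L0; bus BusRd; mem=99
  op14 P3: load  L1 → I/S/I/O on L1; bus (none); mem=10
  op15 P2: load  L0 → S/I/O/I on L0; bus (none); mem=99
  op16 P2: load  L0 → S/I/O/I on L0; bus (none); mem=99

memory[L0] = 99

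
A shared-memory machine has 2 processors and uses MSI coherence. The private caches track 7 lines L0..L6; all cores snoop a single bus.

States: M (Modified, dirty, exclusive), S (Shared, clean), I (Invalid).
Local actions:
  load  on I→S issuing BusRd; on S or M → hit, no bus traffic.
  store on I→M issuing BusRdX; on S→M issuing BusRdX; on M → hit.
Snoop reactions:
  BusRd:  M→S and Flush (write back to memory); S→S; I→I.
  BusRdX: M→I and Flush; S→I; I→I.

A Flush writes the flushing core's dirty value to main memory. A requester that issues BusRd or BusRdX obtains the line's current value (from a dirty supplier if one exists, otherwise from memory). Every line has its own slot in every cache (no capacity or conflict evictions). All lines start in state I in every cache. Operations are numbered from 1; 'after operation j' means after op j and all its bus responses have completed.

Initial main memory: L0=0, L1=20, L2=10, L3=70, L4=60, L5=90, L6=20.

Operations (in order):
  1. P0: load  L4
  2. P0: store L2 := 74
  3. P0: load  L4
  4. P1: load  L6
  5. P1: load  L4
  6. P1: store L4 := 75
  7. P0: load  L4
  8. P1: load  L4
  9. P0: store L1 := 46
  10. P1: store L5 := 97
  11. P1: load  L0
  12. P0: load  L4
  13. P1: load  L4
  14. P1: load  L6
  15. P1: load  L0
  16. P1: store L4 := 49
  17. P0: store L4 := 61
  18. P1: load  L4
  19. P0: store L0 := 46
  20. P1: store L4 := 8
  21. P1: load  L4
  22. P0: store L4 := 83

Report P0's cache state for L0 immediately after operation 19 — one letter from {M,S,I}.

[1] P0: load  L4 | P0:S(60), P1:I | bus: BusRd
[2] P0: store L2 := 74 | P0:M(74), P1:I | bus: BusRdX
[3] P0: load  L4 | P0:S(60), P1:I | bus: none
[4] P1: load  L6 | P0:I, P1:S(20) | bus: BusRd
[5] P1: load  L4 | P0:S(60), P1:S(60) | bus: BusRd
[6] P1: store L4 := 75 | P0:I, P1:M(75) | bus: BusRdX
[7] P0: load  L4 | P0:S(75), P1:S(75) | bus: BusRd,Flush
[8] P1: load  L4 | P0:S(75), P1:S(75) | bus: none
[9] P0: store L1 := 46 | P0:M(46), P1:I | bus: BusRdX
[10] P1: store L5 := 97 | P0:I, P1:M(97) | bus: BusRdX
[11] P1: load  L0 | P0:I, P1:S(0) | bus: BusRd
[12] P0: load  L4 | P0:S(75), P1:S(75) | bus: none
[13] P1: load  L4 | P0:S(75), P1:S(75) | bus: none
[14] P1: load  L6 | P0:I, P1:S(20) | bus: none
[15] P1: load  L0 | P0:I, P1:S(0) | bus: none
[16] P1: store L4 := 49 | P0:I, P1:M(49) | bus: BusRdX
[17] P0: store L4 := 61 | P0:M(61), P1:I | bus: BusRdX,Flush
[18] P1: load  L4 | P0:S(61), P1:S(61) | bus: BusRd,Flush
[19] P0: store L0 := 46 | P0:M(46), P1:I | bus: BusRdX
[20] P1: store L4 := 8 | P0:I, P1:M(8) | bus: BusRdX
[21] P1: load  L4 | P0:I, P1:M(8) | bus: none
[22] P0: store L4 := 83 | P0:M(83), P1:I | bus: BusRdX,Flush

state = M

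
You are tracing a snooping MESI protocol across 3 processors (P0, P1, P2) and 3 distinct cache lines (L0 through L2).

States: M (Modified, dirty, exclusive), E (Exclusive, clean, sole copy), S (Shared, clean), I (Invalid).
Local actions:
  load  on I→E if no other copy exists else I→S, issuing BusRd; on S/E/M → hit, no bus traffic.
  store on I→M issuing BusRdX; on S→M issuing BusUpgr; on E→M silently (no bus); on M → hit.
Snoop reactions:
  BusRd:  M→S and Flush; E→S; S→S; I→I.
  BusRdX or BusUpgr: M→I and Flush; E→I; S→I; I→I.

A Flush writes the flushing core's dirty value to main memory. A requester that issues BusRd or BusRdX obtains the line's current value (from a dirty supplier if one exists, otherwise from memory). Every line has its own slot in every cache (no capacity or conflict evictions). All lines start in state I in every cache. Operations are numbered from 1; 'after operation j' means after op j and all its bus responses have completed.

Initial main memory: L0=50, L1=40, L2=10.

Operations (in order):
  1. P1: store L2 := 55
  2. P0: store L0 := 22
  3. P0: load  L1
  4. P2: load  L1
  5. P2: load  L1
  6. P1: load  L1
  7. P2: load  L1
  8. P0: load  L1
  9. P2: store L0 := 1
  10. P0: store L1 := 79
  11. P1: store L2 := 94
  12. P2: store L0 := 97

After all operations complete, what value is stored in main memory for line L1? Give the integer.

step 1: P1: store L2 := 55  ⟶  IMI  (L2)  txn=BusRdX  M[L2]=10
step 2: P0: store L0 := 22  ⟶  MII  (L0)  txn=BusRdX  M[L0]=50
step 3: P0: load  L1  ⟶  EII  (L1)  txn=BusRd  M[L1]=40
step 4: P2: load  L1  ⟶  SIS  (L1)  txn=BusRd  M[L1]=40
step 5: P2: load  L1  ⟶  SIS  (L1)  txn=∅  M[L1]=40
step 6: P1: load  L1  ⟶  SSS  (L1)  txn=BusRd  M[L1]=40
step 7: P2: load  L1  ⟶  SSS  (L1)  txn=∅  M[L1]=40
step 8: P0: load  L1  ⟶  SSS  (L1)  txn=∅  M[L1]=40
step 9: P2: store L0 := 1  ⟶  IIM  (L0)  txn=BusRdX+Flush  M[L0]=22
step 10: P0: store L1 := 79  ⟶  MII  (L1)  txn=BusUpgr  M[L1]=40
step 11: P1: store L2 := 94  ⟶  IMI  (L2)  txn=∅  M[L2]=10
step 12: P2: store L0 := 97  ⟶  IIM  (L0)  txn=∅  M[L0]=22

memory[L1] = 40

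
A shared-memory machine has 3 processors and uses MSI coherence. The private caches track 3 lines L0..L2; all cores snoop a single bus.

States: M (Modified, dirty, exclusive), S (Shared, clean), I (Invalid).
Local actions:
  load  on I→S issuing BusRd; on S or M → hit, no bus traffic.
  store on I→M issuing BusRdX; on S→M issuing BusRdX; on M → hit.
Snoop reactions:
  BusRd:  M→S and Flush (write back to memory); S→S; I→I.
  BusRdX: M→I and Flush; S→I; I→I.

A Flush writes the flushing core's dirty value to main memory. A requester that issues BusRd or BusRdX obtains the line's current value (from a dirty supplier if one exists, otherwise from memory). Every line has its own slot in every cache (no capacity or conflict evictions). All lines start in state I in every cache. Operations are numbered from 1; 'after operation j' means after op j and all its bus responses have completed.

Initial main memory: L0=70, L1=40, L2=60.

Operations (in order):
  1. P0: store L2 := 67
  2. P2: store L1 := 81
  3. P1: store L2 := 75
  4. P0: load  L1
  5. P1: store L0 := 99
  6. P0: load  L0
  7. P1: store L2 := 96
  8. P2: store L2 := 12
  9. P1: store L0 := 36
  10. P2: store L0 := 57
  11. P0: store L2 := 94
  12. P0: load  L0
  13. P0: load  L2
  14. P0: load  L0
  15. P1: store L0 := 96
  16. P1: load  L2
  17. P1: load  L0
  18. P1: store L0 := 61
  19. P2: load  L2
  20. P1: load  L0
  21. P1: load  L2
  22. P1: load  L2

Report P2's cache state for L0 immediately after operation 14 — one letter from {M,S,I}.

state = S

[1] P0: store L2 := 67 | P0:M(67), P1:I, P2:I | bus: BusRdX
[2] P2: store L1 := 81 | P0:I, P1:I, P2:M(81) | bus: BusRdX
[3] P1: store L2 := 75 | P0:I, P1:M(75), P2:I | bus: BusRdX,Flush
[4] P0: load  L1 | P0:S(81), P1:I, P2:S(81) | bus: BusRd,Flush
[5] P1: store L0 := 99 | P0:I, P1:M(99), P2:I | bus: BusRdX
[6] P0: load  L0 | P0:S(99), P1:S(99), P2:I | bus: BusRd,Flush
[7] P1: store L2 := 96 | P0:I, P1:M(96), P2:I | bus: none
[8] P2: store L2 := 12 | P0:I, P1:I, P2:M(12) | bus: BusRdX,Flush
[9] P1: store L0 := 36 | P0:I, P1:M(36), P2:I | bus: BusRdX
[10] P2: store L0 := 57 | P0:I, P1:I, P2:M(57) | bus: BusRdX,Flush
[11] P0: store L2 := 94 | P0:M(94), P1:I, P2:I | bus: BusRdX,Flush
[12] P0: load  L0 | P0:S(57), P1:I, P2:S(57) | bus: BusRd,Flush
[13] P0: load  L2 | P0:M(94), P1:I, P2:I | bus: none
[14] P0: load  L0 | P0:S(57), P1:I, P2:S(57) | bus: none
[15] P1: store L0 := 96 | P0:I, P1:M(96), P2:I | bus: BusRdX
[16] P1: load  L2 | P0:S(94), P1:S(94), P2:I | bus: BusRd,Flush
[17] P1: load  L0 | P0:I, P1:M(96), P2:I | bus: none
[18] P1: store L0 := 61 | P0:I, P1:M(61), P2:I | bus: none
[19] P2: load  L2 | P0:S(94), P1:S(94), P2:S(94) | bus: BusRd
[20] P1: load  L0 | P0:I, P1:M(61), P2:I | bus: none
[21] P1: load  L2 | P0:S(94), P1:S(94), P2:S(94) | bus: none
[22] P1: load  L2 | P0:S(94), P1:S(94), P2:S(94) | bus: none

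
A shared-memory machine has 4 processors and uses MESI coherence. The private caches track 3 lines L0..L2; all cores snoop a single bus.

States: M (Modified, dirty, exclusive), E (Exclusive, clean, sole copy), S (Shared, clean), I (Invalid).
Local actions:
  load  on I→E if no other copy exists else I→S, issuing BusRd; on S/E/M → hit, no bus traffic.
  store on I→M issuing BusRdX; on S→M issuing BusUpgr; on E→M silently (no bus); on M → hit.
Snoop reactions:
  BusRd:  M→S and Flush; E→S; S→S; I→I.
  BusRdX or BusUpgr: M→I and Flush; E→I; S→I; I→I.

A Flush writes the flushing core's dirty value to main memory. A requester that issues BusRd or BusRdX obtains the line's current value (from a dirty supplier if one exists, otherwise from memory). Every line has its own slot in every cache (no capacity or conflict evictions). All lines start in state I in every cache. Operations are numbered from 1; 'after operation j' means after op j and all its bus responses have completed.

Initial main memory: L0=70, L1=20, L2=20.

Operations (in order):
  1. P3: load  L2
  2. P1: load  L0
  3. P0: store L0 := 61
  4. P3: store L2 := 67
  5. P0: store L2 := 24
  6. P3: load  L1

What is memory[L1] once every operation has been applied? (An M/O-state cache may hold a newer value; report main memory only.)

[1] P3: load  L2 | P0:I, P1:I, P2:I, P3:E(20) | bus: BusRd
[2] P1: load  L0 | P0:I, P1:E(70), P2:I, P3:I | bus: BusRd
[3] P0: store L0 := 61 | P0:M(61), P1:I, P2:I, P3:I | bus: BusRdX
[4] P3: store L2 := 67 | P0:I, P1:I, P2:I, P3:M(67) | bus: none
[5] P0: store L2 := 24 | P0:M(24), P1:I, P2:I, P3:I | bus: BusRdX,Flush
[6] P3: load  L1 | P0:I, P1:I, P2:I, P3:E(20) | bus: BusRd

memory[L1] = 20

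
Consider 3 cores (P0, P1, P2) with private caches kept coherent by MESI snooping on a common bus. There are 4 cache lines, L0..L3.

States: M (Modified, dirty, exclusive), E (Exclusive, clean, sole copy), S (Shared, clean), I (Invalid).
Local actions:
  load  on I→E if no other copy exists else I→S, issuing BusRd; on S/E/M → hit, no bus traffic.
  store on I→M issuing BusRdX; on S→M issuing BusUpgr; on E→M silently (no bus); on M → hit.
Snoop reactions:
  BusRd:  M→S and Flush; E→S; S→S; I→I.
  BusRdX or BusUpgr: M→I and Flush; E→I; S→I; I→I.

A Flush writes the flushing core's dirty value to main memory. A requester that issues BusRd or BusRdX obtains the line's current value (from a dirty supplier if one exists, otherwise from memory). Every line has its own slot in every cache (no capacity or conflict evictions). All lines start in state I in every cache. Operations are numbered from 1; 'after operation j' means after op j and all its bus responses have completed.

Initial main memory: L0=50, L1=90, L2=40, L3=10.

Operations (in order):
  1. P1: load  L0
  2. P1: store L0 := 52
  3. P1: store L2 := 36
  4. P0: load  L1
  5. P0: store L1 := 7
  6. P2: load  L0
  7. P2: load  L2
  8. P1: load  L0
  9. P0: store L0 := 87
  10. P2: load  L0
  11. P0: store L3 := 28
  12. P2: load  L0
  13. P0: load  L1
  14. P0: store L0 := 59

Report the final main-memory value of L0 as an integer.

  op1 P1: load  L0 → I/E/I on L0; bus BusRd; mem=50
  op2 P1: store L0 := 52 → I/M/I on L0; bus (none); mem=50
  op3 P1: store L2 := 36 → I/M/I on L2; bus BusRdX; mem=40
  op4 P0: load  L1 → E/I/I on L1; bus BusRd; mem=90
  op5 P0: store L1 := 7 → M/I/I on L1; bus (none); mem=90
  op6 P2: load  L0 → I/S/S on L0; bus BusRd Flush; mem=52
  op7 P2: load  L2 → I/S/S on L2; bus BusRd Flush; mem=36
  op8 P1: load  L0 → I/S/S on L0; bus (none); mem=52
  op9 P0: store L0 := 87 → M/I/I on L0; bus BusRdX; mem=52
  op10 P2: load  L0 → S/I/S on L0; bus BusRd Flush; mem=87
  op11 P0: store L3 := 28 → M/I/I on L3; bus BusRdX; mem=10
  op12 P2: load  L0 → S/I/S on L0; bus (none); mem=87
  op13 P0: load  L1 → M/I/I on L1; bus (none); mem=90
  op14 P0: store L0 := 59 → M/I/I on L0; bus BusUpgr; mem=87

memory[L0] = 87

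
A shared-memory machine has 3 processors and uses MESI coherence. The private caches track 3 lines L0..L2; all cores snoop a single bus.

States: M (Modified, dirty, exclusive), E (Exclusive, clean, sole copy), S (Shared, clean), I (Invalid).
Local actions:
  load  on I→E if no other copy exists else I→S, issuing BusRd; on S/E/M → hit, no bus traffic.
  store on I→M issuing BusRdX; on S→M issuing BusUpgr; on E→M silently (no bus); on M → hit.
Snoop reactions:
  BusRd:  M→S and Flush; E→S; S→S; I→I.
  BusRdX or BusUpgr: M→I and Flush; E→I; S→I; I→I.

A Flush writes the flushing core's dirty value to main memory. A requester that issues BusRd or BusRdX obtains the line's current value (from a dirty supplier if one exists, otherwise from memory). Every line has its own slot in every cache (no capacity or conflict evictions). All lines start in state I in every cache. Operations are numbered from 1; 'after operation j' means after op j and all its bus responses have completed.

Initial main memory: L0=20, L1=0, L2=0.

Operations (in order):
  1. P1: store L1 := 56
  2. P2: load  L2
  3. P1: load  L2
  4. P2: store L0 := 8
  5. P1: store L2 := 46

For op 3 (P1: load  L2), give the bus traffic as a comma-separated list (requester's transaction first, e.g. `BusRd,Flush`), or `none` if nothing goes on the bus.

bus = BusRd

  op1 P1: store L1 := 56 → I/M/I on L1; bus BusRdX; mem=0
  op2 P2: load  L2 → I/I/E on L2; bus BusRd; mem=0
  op3 P1: load  L2 → I/S/S on L2; bus BusRd; mem=0
  op4 P2: store L0 := 8 → I/I/M on L0; bus BusRdX; mem=20
  op5 P1: store L2 := 46 → I/M/I on L2; bus BusUpgr; mem=0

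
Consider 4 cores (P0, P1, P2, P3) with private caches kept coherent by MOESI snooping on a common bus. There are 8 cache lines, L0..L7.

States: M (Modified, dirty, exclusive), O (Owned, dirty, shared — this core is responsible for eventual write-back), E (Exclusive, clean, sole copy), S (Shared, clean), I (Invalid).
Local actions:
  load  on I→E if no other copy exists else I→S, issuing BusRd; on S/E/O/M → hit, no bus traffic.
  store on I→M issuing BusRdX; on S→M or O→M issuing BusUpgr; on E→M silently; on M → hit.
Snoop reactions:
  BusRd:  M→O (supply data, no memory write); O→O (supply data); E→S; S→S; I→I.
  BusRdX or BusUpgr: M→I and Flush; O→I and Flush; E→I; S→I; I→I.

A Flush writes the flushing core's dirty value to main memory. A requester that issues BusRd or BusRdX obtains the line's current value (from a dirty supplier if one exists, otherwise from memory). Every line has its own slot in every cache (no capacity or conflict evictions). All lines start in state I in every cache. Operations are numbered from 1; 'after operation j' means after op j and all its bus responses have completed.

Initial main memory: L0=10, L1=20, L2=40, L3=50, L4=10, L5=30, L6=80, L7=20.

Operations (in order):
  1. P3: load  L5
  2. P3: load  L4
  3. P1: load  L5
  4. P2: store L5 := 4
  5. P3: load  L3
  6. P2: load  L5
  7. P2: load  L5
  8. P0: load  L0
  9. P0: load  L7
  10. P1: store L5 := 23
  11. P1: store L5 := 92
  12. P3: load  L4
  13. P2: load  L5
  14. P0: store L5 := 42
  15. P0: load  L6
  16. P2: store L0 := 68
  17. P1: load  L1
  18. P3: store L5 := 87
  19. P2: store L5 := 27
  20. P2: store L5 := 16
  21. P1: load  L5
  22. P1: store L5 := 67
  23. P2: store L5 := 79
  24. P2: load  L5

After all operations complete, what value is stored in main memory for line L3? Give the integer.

memory[L3] = 50

[1] P3: load  L5 | P0:I, P1:I, P2:I, P3:E(30) | bus: BusRd
[2] P3: load  L4 | P0:I, P1:I, P2:I, P3:E(10) | bus: BusRd
[3] P1: load  L5 | P0:I, P1:S(30), P2:I, P3:S(30) | bus: BusRd
[4] P2: store L5 := 4 | P0:I, P1:I, P2:M(4), P3:I | bus: BusRdX
[5] P3: load  L3 | P0:I, P1:I, P2:I, P3:E(50) | bus: BusRd
[6] P2: load  L5 | P0:I, P1:I, P2:M(4), P3:I | bus: none
[7] P2: load  L5 | P0:I, P1:I, P2:M(4), P3:I | bus: none
[8] P0: load  L0 | P0:E(10), P1:I, P2:I, P3:I | bus: BusRd
[9] P0: load  L7 | P0:E(20), P1:I, P2:I, P3:I | bus: BusRd
[10] P1: store L5 := 23 | P0:I, P1:M(23), P2:I, P3:I | bus: BusRdX,Flush
[11] P1: store L5 := 92 | P0:I, P1:M(92), P2:I, P3:I | bus: none
[12] P3: load  L4 | P0:I, P1:I, P2:I, P3:E(10) | bus: none
[13] P2: load  L5 | P0:I, P1:O(92), P2:S(92), P3:I | bus: BusRd
[14] P0: store L5 := 42 | P0:M(42), P1:I, P2:I, P3:I | bus: BusRdX,Flush
[15] P0: load  L6 | P0:E(80), P1:I, P2:I, P3:I | bus: BusRd
[16] P2: store L0 := 68 | P0:I, P1:I, P2:M(68), P3:I | bus: BusRdX
[17] P1: load  L1 | P0:I, P1:E(20), P2:I, P3:I | bus: BusRd
[18] P3: store L5 := 87 | P0:I, P1:I, P2:I, P3:M(87) | bus: BusRdX,Flush
[19] P2: store L5 := 27 | P0:I, P1:I, P2:M(27), P3:I | bus: BusRdX,Flush
[20] P2: store L5 := 16 | P0:I, P1:I, P2:M(16), P3:I | bus: none
[21] P1: load  L5 | P0:I, P1:S(16), P2:O(16), P3:I | bus: BusRd
[22] P1: store L5 := 67 | P0:I, P1:M(67), P2:I, P3:I | bus: BusUpgr,Flush
[23] P2: store L5 := 79 | P0:I, P1:I, P2:M(79), P3:I | bus: BusRdX,Flush
[24] P2: load  L5 | P0:I, P1:I, P2:M(79), P3:I | bus: none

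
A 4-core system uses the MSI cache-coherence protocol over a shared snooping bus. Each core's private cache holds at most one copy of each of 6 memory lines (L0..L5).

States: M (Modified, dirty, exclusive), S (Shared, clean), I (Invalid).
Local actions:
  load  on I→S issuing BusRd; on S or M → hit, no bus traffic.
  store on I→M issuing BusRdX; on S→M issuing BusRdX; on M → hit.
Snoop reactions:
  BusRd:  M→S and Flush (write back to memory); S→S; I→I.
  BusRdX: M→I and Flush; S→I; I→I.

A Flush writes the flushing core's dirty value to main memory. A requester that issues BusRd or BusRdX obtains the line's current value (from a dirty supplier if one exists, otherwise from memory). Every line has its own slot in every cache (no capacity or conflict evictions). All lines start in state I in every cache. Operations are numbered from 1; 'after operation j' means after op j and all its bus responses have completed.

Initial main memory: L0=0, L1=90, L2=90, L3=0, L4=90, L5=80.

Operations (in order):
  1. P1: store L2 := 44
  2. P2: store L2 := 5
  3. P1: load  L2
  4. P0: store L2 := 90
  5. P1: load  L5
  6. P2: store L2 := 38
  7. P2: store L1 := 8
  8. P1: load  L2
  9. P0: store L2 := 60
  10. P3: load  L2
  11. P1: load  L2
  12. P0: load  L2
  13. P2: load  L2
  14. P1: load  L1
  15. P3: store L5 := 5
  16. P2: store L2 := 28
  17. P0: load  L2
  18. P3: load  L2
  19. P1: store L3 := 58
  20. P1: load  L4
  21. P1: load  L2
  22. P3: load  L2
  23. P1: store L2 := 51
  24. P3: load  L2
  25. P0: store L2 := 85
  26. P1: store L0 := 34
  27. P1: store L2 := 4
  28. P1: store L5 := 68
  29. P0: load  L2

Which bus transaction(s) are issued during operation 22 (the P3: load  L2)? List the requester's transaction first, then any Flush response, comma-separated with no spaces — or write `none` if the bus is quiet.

bus = none

1. P1: store L2 := 44  bus=[BusRdX]  L2: P0=I P1=M P2=I P3=I  mem[L2]=90
2. P2: store L2 := 5  bus=[BusRdX,Flush]  L2: P0=I P1=I P2=M P3=I  mem[L2]=44
3. P1: load  L2  bus=[BusRd,Flush]  L2: P0=I P1=S P2=S P3=I  mem[L2]=5
4. P0: store L2 := 90  bus=[BusRdX]  L2: P0=M P1=I P2=I P3=I  mem[L2]=5
5. P1: load  L5  bus=[BusRd]  L5: P0=I P1=S P2=I P3=I  mem[L5]=80
6. P2: store L2 := 38  bus=[BusRdX,Flush]  L2: P0=I P1=I P2=M P3=I  mem[L2]=90
7. P2: store L1 := 8  bus=[BusRdX]  L1: P0=I P1=I P2=M P3=I  mem[L1]=90
8. P1: load  L2  bus=[BusRd,Flush]  L2: P0=I P1=S P2=S P3=I  mem[L2]=38
9. P0: store L2 := 60  bus=[BusRdX]  L2: P0=M P1=I P2=I P3=I  mem[L2]=38
10. P3: load  L2  bus=[BusRd,Flush]  L2: P0=S P1=I P2=I P3=S  mem[L2]=60
11. P1: load  L2  bus=[BusRd]  L2: P0=S P1=S P2=I P3=S  mem[L2]=60
12. P0: load  L2  bus=[-]  L2: P0=S P1=S P2=I P3=S  mem[L2]=60
13. P2: load  L2  bus=[BusRd]  L2: P0=S P1=S P2=S P3=S  mem[L2]=60
14. P1: load  L1  bus=[BusRd,Flush]  L1: P0=I P1=S P2=S P3=I  mem[L1]=8
15. P3: store L5 := 5  bus=[BusRdX]  L5: P0=I P1=I P2=I P3=M  mem[L5]=80
16. P2: store L2 := 28  bus=[BusRdX]  L2: P0=I P1=I P2=M P3=I  mem[L2]=60
17. P0: load  L2  bus=[BusRd,Flush]  L2: P0=S P1=I P2=S P3=I  mem[L2]=28
18. P3: load  L2  bus=[BusRd]  L2: P0=S P1=I P2=S P3=S  mem[L2]=28
19. P1: store L3 := 58  bus=[BusRdX]  L3: P0=I P1=M P2=I P3=I  mem[L3]=0
20. P1: load  L4  bus=[BusRd]  L4: P0=I P1=S P2=I P3=I  mem[L4]=90
21. P1: load  L2  bus=[BusRd]  L2: P0=S P1=S P2=S P3=S  mem[L2]=28
22. P3: load  L2  bus=[-]  L2: P0=S P1=S P2=S P3=S  mem[L2]=28
23. P1: store L2 := 51  bus=[BusRdX]  L2: P0=I P1=M P2=I P3=I  mem[L2]=28
24. P3: load  L2  bus=[BusRd,Flush]  L2: P0=I P1=S P2=I P3=S  mem[L2]=51
25. P0: store L2 := 85  bus=[BusRdX]  L2: P0=M P1=I P2=I P3=I  mem[L2]=51
26. P1: store L0 := 34  bus=[BusRdX]  L0: P0=I P1=M P2=I P3=I  mem[L0]=0
27. P1: store L2 := 4  bus=[BusRdX,Flush]  L2: P0=I P1=M P2=I P3=I  mem[L2]=85
28. P1: store L5 := 68  bus=[BusRdX,Flush]  L5: P0=I P1=M P2=I P3=I  mem[L5]=5
29. P0: load  L2  bus=[BusRd,Flush]  L2: P0=S P1=S P2=I P3=I  mem[L2]=4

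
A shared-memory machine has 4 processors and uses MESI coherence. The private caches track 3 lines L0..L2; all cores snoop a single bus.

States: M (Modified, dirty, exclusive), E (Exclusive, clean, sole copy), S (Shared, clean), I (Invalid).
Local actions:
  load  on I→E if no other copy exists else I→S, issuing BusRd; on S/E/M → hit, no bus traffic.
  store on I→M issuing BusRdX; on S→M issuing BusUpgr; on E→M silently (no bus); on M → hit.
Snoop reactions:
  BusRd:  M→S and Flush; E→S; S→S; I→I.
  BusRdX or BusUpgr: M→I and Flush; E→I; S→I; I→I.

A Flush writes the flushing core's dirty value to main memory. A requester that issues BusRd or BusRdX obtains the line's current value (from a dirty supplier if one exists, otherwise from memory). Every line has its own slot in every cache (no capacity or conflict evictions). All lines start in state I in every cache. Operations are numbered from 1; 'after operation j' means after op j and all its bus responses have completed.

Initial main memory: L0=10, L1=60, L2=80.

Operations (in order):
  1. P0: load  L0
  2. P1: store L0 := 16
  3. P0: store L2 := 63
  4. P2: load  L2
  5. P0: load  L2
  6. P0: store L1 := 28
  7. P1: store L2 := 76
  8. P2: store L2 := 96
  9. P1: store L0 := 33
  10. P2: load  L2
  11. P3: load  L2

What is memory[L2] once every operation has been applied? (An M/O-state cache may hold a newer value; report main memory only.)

memory[L2] = 96

step 1: P0: load  L0  ⟶  EIII  (L0)  txn=BusRd  M[L0]=10
step 2: P1: store L0 := 16  ⟶  IMII  (L0)  txn=BusRdX  M[L0]=10
step 3: P0: store L2 := 63  ⟶  MIII  (L2)  txn=BusRdX  M[L2]=80
step 4: P2: load  L2  ⟶  SISI  (L2)  txn=BusRd+Flush  M[L2]=63
step 5: P0: load  L2  ⟶  SISI  (L2)  txn=∅  M[L2]=63
step 6: P0: store L1 := 28  ⟶  MIII  (L1)  txn=BusRdX  M[L1]=60
step 7: P1: store L2 := 76  ⟶  IMII  (L2)  txn=BusRdX  M[L2]=63
step 8: P2: store L2 := 96  ⟶  IIMI  (L2)  txn=BusRdX+Flush  M[L2]=76
step 9: P1: store L0 := 33  ⟶  IMII  (L0)  txn=∅  M[L0]=10
step 10: P2: load  L2  ⟶  IIMI  (L2)  txn=∅  M[L2]=76
step 11: P3: load  L2  ⟶  IISS  (L2)  txn=BusRd+Flush  M[L2]=96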